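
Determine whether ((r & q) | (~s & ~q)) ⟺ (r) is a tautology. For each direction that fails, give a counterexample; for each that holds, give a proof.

[⇒] This fails. Under r = F, q = F, s = F, the left side is true but the right side is false.

[⇐] This fails. Under r = T, q = F, s = T, the left side is false but the right side is true.

Neither implication holds.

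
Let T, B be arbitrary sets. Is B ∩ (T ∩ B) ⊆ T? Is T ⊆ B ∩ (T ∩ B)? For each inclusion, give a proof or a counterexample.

Forward inclusion. Let x ∈ B ∩ (T ∩ B). Then x ∈ T ∩ B, from which x ∈ T.

Reverse inclusion. This inclusion fails. Take T = {1}, B = ∅; then 1 ∈ T but 1 ∉ B ∩ (T ∩ B).

(⊆) holds; (⊇) fails.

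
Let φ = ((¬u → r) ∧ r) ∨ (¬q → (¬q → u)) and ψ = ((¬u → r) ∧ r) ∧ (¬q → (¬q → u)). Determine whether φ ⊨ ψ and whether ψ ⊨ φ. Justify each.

Not equivalent: only (⇐) holds.

Forward direction. This fails. Under q = T, u = F, r = F, the left side is true but the right side is false.

Converse. Assume the antecedent. If q is true, the consequent reduces to true regardless of the other variables. If q is false, the antecedent forces (q = F, u = T, r = T), and the consequent holds there. Either way the consequent holds.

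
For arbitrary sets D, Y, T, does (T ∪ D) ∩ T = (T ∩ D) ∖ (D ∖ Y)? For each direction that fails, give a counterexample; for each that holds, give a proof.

(⟸) Let x ∈ (T ∩ D) ∖ (D ∖ Y). Then x ∈ D ∩ Y ∩ T, from which x ∈ (T ∪ D) ∩ T.

(⟹) This inclusion fails. Take D = ∅, Y = ∅, T = {1}; then 1 ∈ (T ∪ D) ∩ T but 1 ∉ (T ∩ D) ∖ (D ∖ Y).

(⊆) fails; (⊇) holds.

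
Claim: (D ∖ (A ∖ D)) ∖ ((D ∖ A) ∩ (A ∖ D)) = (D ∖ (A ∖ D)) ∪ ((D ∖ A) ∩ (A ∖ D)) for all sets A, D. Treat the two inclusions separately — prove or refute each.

Both inclusions hold; the sets are equal.

(⊆) Let x ∈ (D ∖ (A ∖ D)) ∖ ((D ∖ A) ∩ (A ∖ D)). Then either x ∈ D and x ∉ A; or x ∈ A ∩ D. In each case x ∈ (D ∖ (A ∖ D)) ∪ ((D ∖ A) ∩ (A ∖ D)), so (D ∖ (A ∖ D)) ∖ ((D ∖ A) ∩ (A ∖ D)) ⊆ (D ∖ (A ∖ D)) ∪ ((D ∖ A) ∩ (A ∖ D)).

(⊇) Let x ∈ (D ∖ (A ∖ D)) ∪ ((D ∖ A) ∩ (A ∖ D)). Then either x ∈ D and x ∉ A; or x ∈ A ∩ D. In each case x ∈ (D ∖ (A ∖ D)) ∖ ((D ∖ A) ∩ (A ∖ D)), so (D ∖ (A ∖ D)) ∪ ((D ∖ A) ∩ (A ∖ D)) ⊆ (D ∖ (A ∖ D)) ∖ ((D ∖ A) ∩ (A ∖ D)).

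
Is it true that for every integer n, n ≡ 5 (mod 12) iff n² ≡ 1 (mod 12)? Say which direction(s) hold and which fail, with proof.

Only the forward direction holds.

[⇒] Suppose n ≡ 5 (mod 12). Write n = 12j + 5. Then (12j + 5)² = 144j² + 120j + 25 = 12(12j² + 10j + 2) + 1, so n² ≡ 1 (mod 12).

[⇐] This fails: take n = 1. Then 1² = 1 ≡ 1 (mod 12), yet 1 ≡ 1 (mod 12), not 5.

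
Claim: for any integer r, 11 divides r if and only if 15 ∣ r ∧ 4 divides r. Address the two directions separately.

(→) This fails: take r = 11. Certainly 11 ∣ 11, but 15 ∤ 11.

(←) This fails: take r = 60. Both 15 ∣ 60 and 4 ∣ 60, yet 60 is not a multiple of 11 (since 60 = 5·11 + 5), so 11 ∤ 60.

Both directions fail.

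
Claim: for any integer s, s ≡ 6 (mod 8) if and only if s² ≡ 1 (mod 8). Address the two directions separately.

[⇒] This fails: take s = 6. Then 6 ≡ 6 (mod 8), but 6² = 36 ≡ 4 (mod 8), not 1.

[⇐] This fails: take s = 1. Then 1² = 1 ≡ 1 (mod 8), yet 1 ≡ 1 (mod 8), not 6.

Both directions fail.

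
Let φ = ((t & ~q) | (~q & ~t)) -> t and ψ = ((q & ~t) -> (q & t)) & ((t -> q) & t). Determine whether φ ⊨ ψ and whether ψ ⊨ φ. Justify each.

The forward direction fails; the converse holds.

Forward direction. This fails. Under q = T, t = F, the left side is true but the right side is false.

Converse. Assume the antecedent. If q is true, ((t & ~q) | (~q & ~t)) -> t reduces to true regardless of the other variables. If q is false, the antecedent cannot hold. Either way ((t & ~q) | (~q & ~t)) -> t holds.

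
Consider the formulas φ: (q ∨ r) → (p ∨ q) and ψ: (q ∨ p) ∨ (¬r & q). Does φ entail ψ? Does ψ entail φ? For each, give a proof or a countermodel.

The forward direction fails; the converse holds.

Forward direction. This fails. Under r = F, p = F, q = F, the left side is true but the right side is false.

Converse. Assume the antecedent. If p is true, (q ∨ r) → (p ∨ q) reduces to true regardless of the other variables. If p is false, the antecedent forces (r = F, p = F, q = T) or (r = T, p = F, q = T), and (q ∨ r) → (p ∨ q) holds there. Either way (q ∨ r) → (p ∨ q) holds.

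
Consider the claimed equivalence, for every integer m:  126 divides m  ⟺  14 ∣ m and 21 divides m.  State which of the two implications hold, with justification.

(⇒) holds; (⇐) fails.

(→) If 126 ∣ m, write m = 126q. Since 126 = 9·14, m = 14·(9q), so 14 ∣ m; and since 126 = 6·21, m = 21·(6q), so 21 ∣ m.

(←) This fails: take m = 42. Both 14 ∣ 42 and 21 ∣ 42, yet 42 is not a multiple of 126 (since 42 = 0·126 + 42), so 126 ∤ 42.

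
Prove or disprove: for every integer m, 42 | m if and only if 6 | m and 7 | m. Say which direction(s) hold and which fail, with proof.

Both directions hold.

Converse. Suppose 6 ∣ m and 7 ∣ m. Any common multiple of 6 and 7 is a multiple of their lcm; here gcd(6, 7) = 1, so lcm(6, 7) = 6·7 = 42, so 42 ∣ m.

Forward direction. If 42 ∣ m, write m = 42q. Since 42 = 7·6, m = 6·(7q), so 6 ∣ m; and since 42 = 6·7, m = 7·(6q), so 7 ∣ m.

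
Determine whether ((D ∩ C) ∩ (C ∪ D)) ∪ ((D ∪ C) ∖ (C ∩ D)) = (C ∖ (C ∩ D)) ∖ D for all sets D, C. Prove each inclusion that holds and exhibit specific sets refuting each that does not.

Forward inclusion. This inclusion fails. Take D = {1}, C = ∅; then 1 ∈ ((D ∩ C) ∩ (C ∪ D)) ∪ ((D ∪ C) ∖ (C ∩ D)) but 1 ∉ (C ∖ (C ∩ D)) ∖ D.

Reverse inclusion. Let x ∈ (C ∖ (C ∩ D)) ∖ D. Then x ∈ C and x ∉ D, from which x ∈ ((D ∩ C) ∩ (C ∪ D)) ∪ ((D ∪ C) ∖ (C ∩ D)).

The sets are not equal: only the reverse inclusion holds.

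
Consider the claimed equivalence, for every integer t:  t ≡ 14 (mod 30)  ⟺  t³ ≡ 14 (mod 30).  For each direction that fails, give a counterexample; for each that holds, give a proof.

(→) Suppose t ≡ 14 (mod 30). Write t = 30j + 14. Then (30j + 14)³ = 27000j³ + 37800j² + 17640j + 2744 = 30(900j³ + 1260j² + 588j + 91) + 14, so t³ ≡ 14 (mod 30).

(←) Conversely, suppose t³ ≡ 14 (mod 30). The only residue r in {0, …, 29} with r³ ≡ 14 (mod 30) is r = 14, so t ≡ 14 (mod 30).

Equivalent; both directions hold.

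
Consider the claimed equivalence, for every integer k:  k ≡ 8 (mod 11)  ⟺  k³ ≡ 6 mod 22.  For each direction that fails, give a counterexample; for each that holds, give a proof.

Only the converse holds.

(⇒) This fails: take k = 19. Then 19 ≡ 8 (mod 11), but 19³ = 6859 ≡ 17 (mod 22), not 6.

(⇐) Conversely, the residues r modulo 22 with r³ ≡ 6 (mod 22) are exactly {8}, and each is ≡ 8 (mod 11).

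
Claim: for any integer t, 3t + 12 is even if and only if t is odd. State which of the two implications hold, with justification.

Neither implication holds.

[⇒] This fails: t = 6 gives 3t + 12 = 30, which is even, but 6 is even, not odd.

[⇐] This also fails: t = 1 is odd, but 3t + 12 = 15 is odd, not even.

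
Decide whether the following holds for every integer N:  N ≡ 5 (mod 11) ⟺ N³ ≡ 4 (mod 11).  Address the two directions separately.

(→) Suppose N ≡ 5 (mod 11). Write N = 11j + 5. Then (11j + 5)³ = 1331j³ + 1815j² + 825j + 125 = 11(121j³ + 165j² + 75j + 11) + 4, so N³ ≡ 4 (mod 11).

(←) For the converse, argue contrapositively. If N ≢ 5 (mod 11), then N is congruent to one of 0, 1, 2, 3, 4, 6, 7, 8, 9, 10 modulo 11, and these give N³ ≡ 0, 1, 8, 5, 9, 7, 2, 6, 3, 10 respectively — never 4.

Equivalent; both directions hold.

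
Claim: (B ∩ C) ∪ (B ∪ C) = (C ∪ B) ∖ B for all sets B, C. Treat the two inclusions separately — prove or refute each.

(⊆) fails; (⊇) holds.

Reverse inclusion. Let x ∈ (C ∪ B) ∖ B. Then x ∈ C and x ∉ B, from which x ∈ (B ∩ C) ∪ (B ∪ C).

Forward inclusion. This inclusion fails. Take B = {1}, C = ∅; then 1 ∈ (B ∩ C) ∪ (B ∪ C) but 1 ∉ (C ∪ B) ∖ B.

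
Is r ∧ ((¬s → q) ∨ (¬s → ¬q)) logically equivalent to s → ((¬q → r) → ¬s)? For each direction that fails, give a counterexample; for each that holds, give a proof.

(⇒) This fails. Under r = T, s = T, q = F, the left side is true but the right side is false.

(⇐) This fails. Under r = F, s = F, q = F, the left side is false but the right side is true.

(⇒) fails and (⇐) fails.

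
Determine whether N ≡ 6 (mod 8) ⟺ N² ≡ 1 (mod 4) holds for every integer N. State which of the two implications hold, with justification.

[⇒] This fails: take N = 6. Then 6 ≡ 6 (mod 8), but 6² = 36 ≡ 0 (mod 4), not 1.

[⇐] This fails: take N = 1. Then 1² = 1 ≡ 1 (mod 4), yet 1 ≡ 1 (mod 8), not 6.

Neither implication holds.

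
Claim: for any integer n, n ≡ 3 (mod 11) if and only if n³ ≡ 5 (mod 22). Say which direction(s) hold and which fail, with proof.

(⟹) This fails: take n = 14. Then 14 ≡ 3 (mod 11), but 14³ = 2744 ≡ 16 (mod 22), not 5.

(⟸) Conversely, the residues r modulo 22 with r³ ≡ 5 (mod 22) are exactly {3}, and each is ≡ 3 (mod 11).

The forward direction fails; the converse holds.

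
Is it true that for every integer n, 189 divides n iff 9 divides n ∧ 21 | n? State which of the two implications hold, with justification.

(⟹) If 189 ∣ n, write n = 189q. Since 189 = 21·9, n = 9·(21q), so 9 ∣ n; and since 189 = 9·21, n = 21·(9q), so 21 ∣ n.

(⟸) This fails: take n = 63. Both 9 ∣ 63 and 21 ∣ 63, yet 63 is not a multiple of 189 (since 63 = 0·189 + 63), so 189 ∤ 63.

Only the forward direction holds.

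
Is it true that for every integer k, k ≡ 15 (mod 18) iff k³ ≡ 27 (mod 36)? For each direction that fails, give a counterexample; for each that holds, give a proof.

Neither implication holds.

(→) This fails: take k = 33. Then 33 ≡ 15 (mod 18), but 33³ = 35937 ≡ 9 (mod 36), not 27.

(←) This fails: take k = 3. Then 3³ = 27 ≡ 27 (mod 36), yet 3 ≡ 3 (mod 18), not 15.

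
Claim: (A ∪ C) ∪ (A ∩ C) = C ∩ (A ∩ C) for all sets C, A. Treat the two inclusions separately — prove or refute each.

(⟹) This inclusion fails. Take C = {1}, A = ∅; then 1 ∈ (A ∪ C) ∪ (A ∩ C) but 1 ∉ C ∩ (A ∩ C).

(⟸) Let x ∈ C ∩ (A ∩ C). Then x ∈ C ∩ A, from which x ∈ (A ∪ C) ∪ (A ∩ C).

Only the reverse inclusion holds.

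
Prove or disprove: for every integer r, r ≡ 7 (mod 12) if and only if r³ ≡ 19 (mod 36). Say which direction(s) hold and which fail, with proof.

Forward direction. Suppose r ≡ 7 (mod 12). Working modulo 36, r ∈ {7, 19, 31}; for each such r, r³ ≡ 19 (mod 36).

Converse. The residues r modulo 36 with r³ ≡ 19 (mod 36) are exactly {7, 19, 31}, and each is ≡ 7 (mod 12).

Both directions hold.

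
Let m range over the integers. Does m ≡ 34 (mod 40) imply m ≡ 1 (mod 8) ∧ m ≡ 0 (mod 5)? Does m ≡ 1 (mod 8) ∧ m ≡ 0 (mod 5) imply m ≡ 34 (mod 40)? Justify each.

(⇒) This fails: m = 34 gives 34 ≡ 34 (mod 40) but 34 ≡ 2 (mod 8), so the conjunction on the right does not hold.

(⇐) This fails: m = 25 satisfies both congruences on the right (25 ≡ 1 mod 8 and 25 ≡ 0 mod 5) yet 25 ≡ 25 (mod 40), not 34.

Neither implication holds.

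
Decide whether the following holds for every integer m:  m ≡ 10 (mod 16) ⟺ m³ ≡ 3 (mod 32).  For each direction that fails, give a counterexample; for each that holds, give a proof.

Both directions fail.

(→) This fails: take m = 10. Then 10 ≡ 10 (mod 16), but 10³ = 1000 ≡ 8 (mod 32), not 3.

(←) This fails: take m = 27. Then 27³ = 19683 ≡ 3 (mod 32), yet 27 ≡ 11 (mod 16), not 10.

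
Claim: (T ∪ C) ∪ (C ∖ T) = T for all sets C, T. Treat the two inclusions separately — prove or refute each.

(⊆) fails; (⊇) holds.

Forward inclusion. This inclusion fails. Take C = {1}, T = ∅; then 1 ∈ (T ∪ C) ∪ (C ∖ T) but 1 ∉ T.

Reverse inclusion. Let x ∈ T. Then either x ∈ T and x ∉ C; or x ∈ C ∩ T. In each case x ∈ (T ∪ C) ∪ (C ∖ T), so T ⊆ (T ∪ C) ∪ (C ∖ T).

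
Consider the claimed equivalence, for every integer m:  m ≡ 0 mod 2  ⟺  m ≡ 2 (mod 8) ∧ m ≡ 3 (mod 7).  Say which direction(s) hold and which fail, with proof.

Forward direction. This fails: m = 0 gives 0 ≡ 0 (mod 2) but 0 ≡ 0 (mod 8), so the conjunction on the right does not hold.

Converse. If m ≡ 2 (mod 8) and m ≡ 3 (mod 7), then by the Chinese remainder theorem m ≡ 10 (mod 56). Since 10 ≡ 0 (mod 2) and 2 ∣ 56, we get m ≡ 0 (mod 2).

The forward direction fails; the converse holds.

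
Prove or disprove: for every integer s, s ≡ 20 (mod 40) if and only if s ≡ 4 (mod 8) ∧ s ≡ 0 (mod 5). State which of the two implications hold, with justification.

Both directions hold.

(←) If s ≡ 4 (mod 8) and s ≡ 0 (mod 5), then by the Chinese remainder theorem s ≡ 20 (mod 40). This is exactly s ≡ 20 (mod 40).

(→) Suppose s ≡ 20 (mod 40); write s = 40j + 20. Since 8 ∣ 40, reducing mod 8 gives s ≡ 20 ≡ 4 (mod 8); since 5 ∣ 40, reducing mod 5 gives s ≡ 20 ≡ 0 (mod 5).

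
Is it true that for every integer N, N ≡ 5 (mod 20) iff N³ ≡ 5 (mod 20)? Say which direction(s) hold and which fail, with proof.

[⇒] Suppose N ≡ 5 (mod 20). Write N = 20j + 5. Then (20j + 5)³ = 8000j³ + 6000j² + 1500j + 125 = 20(400j³ + 300j² + 75j + 6) + 5, so N³ ≡ 5 (mod 20).

[⇐] Conversely, suppose N³ ≡ 5 (mod 20). The only residue r in {0, …, 19} with r³ ≡ 5 (mod 20) is r = 5, so N ≡ 5 (mod 20).

Both implications hold.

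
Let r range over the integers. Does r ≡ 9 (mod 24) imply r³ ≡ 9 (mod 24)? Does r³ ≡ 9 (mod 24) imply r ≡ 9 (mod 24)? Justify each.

Equivalent; both directions hold.

(⇒) Suppose r ≡ 9 (mod 24). Write r = 24j + 9. Then (24j + 9)³ = 13824j³ + 15552j² + 5832j + 729 = 24(576j³ + 648j² + 243j + 30) + 9, so r³ ≡ 9 (mod 24).

(⇐) Conversely, suppose r³ ≡ 9 (mod 24). The only residue r in {0, …, 23} with r³ ≡ 9 (mod 24) is r = 9, so r ≡ 9 (mod 24).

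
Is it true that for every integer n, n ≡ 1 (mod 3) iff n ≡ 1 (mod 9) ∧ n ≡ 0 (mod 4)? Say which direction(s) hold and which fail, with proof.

(⇒) This fails: n = 1 gives 1 ≡ 1 (mod 3) but 1 ≡ 1 (mod 4), so the conjunction on the right does not hold.

(⇐) Conversely, if n ≡ 1 (mod 9) and n ≡ 0 (mod 4), then by the Chinese remainder theorem n ≡ 28 (mod 36). Since 28 ≡ 1 (mod 3) and 3 ∣ 36, we get n ≡ 1 (mod 3).

The forward direction fails; the converse holds.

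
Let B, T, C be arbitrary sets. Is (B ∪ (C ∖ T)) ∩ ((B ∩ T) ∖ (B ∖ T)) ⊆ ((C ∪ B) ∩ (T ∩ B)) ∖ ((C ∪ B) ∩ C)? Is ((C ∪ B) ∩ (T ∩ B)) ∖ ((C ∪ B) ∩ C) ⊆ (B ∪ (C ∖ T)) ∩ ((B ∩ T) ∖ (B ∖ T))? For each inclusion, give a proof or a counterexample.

(⟹) This inclusion fails. Take B = {1}, T = {1}, C = {1}; then 1 ∈ (B ∪ (C ∖ T)) ∩ ((B ∩ T) ∖ (B ∖ T)) but 1 ∉ ((C ∪ B) ∩ (T ∩ B)) ∖ ((C ∪ B) ∩ C).

(⟸) Let x ∈ ((C ∪ B) ∩ (T ∩ B)) ∖ ((C ∪ B) ∩ C). Then x ∈ B ∩ T and x ∉ C, from which x ∈ (B ∪ (C ∖ T)) ∩ ((B ∩ T) ∖ (B ∖ T)).

The sets are not equal: only the reverse inclusion holds.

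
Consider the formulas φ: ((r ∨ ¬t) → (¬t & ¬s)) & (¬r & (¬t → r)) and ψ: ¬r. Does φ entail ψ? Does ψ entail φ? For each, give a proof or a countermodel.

(⟸) This fails. Under t = F, s = F, r = F, the left side is false but the right side is true.

(⟹) Assume the antecedent. If t is true, the antecedent forces (t = T, s = F, r = F) or (t = T, s = T, r = F), and ¬r holds there. If t is false, the antecedent cannot hold. Either way ¬r holds.

The forward direction holds; the converse fails.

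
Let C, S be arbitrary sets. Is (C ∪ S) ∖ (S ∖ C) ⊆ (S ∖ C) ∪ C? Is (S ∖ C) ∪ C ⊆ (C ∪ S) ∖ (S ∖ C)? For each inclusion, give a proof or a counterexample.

(⊆) holds; (⊇) fails.

(⟹) Let x ∈ (C ∪ S) ∖ (S ∖ C). Then either x ∈ C and x ∉ S; or x ∈ C ∩ S. In each case x ∈ (S ∖ C) ∪ C, so (C ∪ S) ∖ (S ∖ C) ⊆ (S ∖ C) ∪ C.

(⟸) This inclusion fails. Take C = ∅, S = {1}; then 1 ∈ (S ∖ C) ∪ C but 1 ∉ (C ∪ S) ∖ (S ∖ C).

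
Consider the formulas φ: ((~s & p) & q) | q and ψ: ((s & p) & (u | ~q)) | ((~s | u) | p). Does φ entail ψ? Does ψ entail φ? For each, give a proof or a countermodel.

Neither direction holds.

[⇒] This fails. Under p = F, q = T, u = F, s = T, the left side is true but the right side is false.

[⇐] This fails. Under p = F, q = F, u = F, s = F, the left side is false but the right side is true.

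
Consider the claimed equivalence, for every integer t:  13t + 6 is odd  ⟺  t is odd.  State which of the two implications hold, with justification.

Both directions hold; the statement is true.

(⟹) Suppose 13t + 6 is odd. Since 13 is odd, 13t and t have the same parity, so 13t + 6 ≡ t + 6 (mod 2). As 6 is even, 13t + 6 is odd exactly when t is odd. Thus t is odd.

(⟸) Conversely, suppose t is odd; write t = 2j + 1. Then 13t + 6 = 13·(2j + 1) + 6 = 2·13j + 19, which is odd.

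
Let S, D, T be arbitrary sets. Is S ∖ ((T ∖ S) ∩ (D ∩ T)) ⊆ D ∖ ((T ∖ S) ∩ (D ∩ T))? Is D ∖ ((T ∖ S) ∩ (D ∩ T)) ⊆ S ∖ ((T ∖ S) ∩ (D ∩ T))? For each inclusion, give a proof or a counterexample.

(⟹) This inclusion fails. Take S = {1}, D = ∅, T = ∅; then 1 ∈ S ∖ ((T ∖ S) ∩ (D ∩ T)) but 1 ∉ D ∖ ((T ∖ S) ∩ (D ∩ T)).

(⟸) This inclusion fails. Take S = ∅, D = {1}, T = ∅; then 1 ∈ D ∖ ((T ∖ S) ∩ (D ∩ T)) but 1 ∉ S ∖ ((T ∖ S) ∩ (D ∩ T)).

Both inclusions fail.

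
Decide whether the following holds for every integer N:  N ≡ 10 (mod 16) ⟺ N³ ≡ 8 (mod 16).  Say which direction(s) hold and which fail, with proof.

(⟹) Suppose N ≡ 10 (mod 16). Write N = 16j + 10. Then (16j + 10)³ = 4096j³ + 7680j² + 4800j + 1000 = 16(256j³ + 480j² + 300j + 62) + 8, so N³ ≡ 8 (mod 16).

(⟸) This fails: take N = 2. Then 2³ = 8 ≡ 8 (mod 16), yet 2 ≡ 2 (mod 16), not 10.

The forward direction holds; the converse fails.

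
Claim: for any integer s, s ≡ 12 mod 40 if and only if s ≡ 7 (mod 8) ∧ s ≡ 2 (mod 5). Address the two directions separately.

Neither direction holds.

Forward direction. This fails: s = 12 gives 12 ≡ 12 (mod 40) but 12 ≡ 4 (mod 8), so the conjunction on the right does not hold.

Converse. This fails: s = 7 satisfies both congruences on the right (7 ≡ 7 mod 8 and 7 ≡ 2 mod 5) yet 7 ≡ 7 (mod 40), not 12.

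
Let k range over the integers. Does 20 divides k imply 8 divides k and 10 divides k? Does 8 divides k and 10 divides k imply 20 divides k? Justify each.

(⇒) fails; (⇐) holds.

[⇒] This fails: take k = 20. Certainly 20 ∣ 20, but 8 ∤ 20.

[⇐] Suppose 8 ∣ k and 10 ∣ k. Any common multiple of 8 and 10 is a multiple of their lcm; here lcm(8, 10) = 8·10/gcd(8, 10) = 80/2 = 40, so 40 ∣ k. Since 20 ∣ 40, it follows that 20 ∣ k.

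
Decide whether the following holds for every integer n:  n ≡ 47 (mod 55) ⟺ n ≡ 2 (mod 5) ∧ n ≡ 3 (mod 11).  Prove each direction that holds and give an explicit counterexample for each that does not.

Forward direction. Suppose n ≡ 47 (mod 55); write n = 55j + 47. Since 5 ∣ 55, reducing mod 5 gives n ≡ 47 ≡ 2 (mod 5); since 11 ∣ 55, reducing mod 11 gives n ≡ 47 ≡ 3 (mod 11).

Converse. If n ≡ 2 (mod 5) and n ≡ 3 (mod 11), then by the Chinese remainder theorem n ≡ 47 (mod 55). This is exactly n ≡ 47 (mod 55).

Equivalent; both directions hold.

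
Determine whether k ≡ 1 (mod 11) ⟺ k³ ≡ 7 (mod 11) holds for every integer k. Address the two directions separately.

(⇒) fails and (⇐) fails.

(⟹) This fails: take k = 1. Then 1 ≡ 1 (mod 11), but 1³ = 1 ≡ 1 (mod 11), not 7.

(⟸) This fails: take k = 6. Then 6³ = 216 ≡ 7 (mod 11), yet 6 ≡ 6 (mod 11), not 1.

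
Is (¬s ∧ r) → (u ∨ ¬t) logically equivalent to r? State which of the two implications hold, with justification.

Neither direction holds.

(⟹) This fails. Under r = F, u = F, t = F, s = F, the left side is true but the right side is false.

(⟸) This fails. Under r = T, u = F, t = T, s = F, the left side is false but the right side is true.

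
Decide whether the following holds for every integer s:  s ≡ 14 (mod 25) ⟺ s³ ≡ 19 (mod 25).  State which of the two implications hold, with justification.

[⇒] Suppose s ≡ 14 (mod 25). Write s = 25j + 14. Then (25j + 14)³ = 15625j³ + 26250j² + 14700j + 2744 = 25(625j³ + 1050j² + 588j + 109) + 19, so s³ ≡ 19 (mod 25).

[⇐] Conversely, suppose s³ ≡ 19 (mod 25). The only residue r in {0, …, 24} with r³ ≡ 19 (mod 25) is r = 14, so s ≡ 14 (mod 25).

Equivalent; both directions hold.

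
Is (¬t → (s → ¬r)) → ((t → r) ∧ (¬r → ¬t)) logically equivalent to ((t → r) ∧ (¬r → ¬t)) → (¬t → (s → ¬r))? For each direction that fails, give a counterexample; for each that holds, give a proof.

(⟹) This fails. Under r = T, s = T, t = F, the left side is true but the right side is false.

(⟸) This fails. Under r = F, s = F, t = T, the left side is false but the right side is true.

Neither direction holds.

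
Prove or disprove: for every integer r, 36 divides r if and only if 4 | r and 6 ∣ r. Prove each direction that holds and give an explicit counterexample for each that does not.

Only the forward implication holds.

(⟹) If 36 ∣ r, write r = 36q. Since 36 = 9·4, r = 4·(9q), so 4 ∣ r; and since 36 = 6·6, r = 6·(6q), so 6 ∣ r.

(⟸) This fails: take r = 12. Both 4 ∣ 12 and 6 ∣ 12, yet 12 is not a multiple of 36 (since 12 = 0·36 + 12), so 36 ∤ 12.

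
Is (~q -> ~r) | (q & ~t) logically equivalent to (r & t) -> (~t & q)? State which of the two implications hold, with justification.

Both directions fail.

(→) This fails. Under r = T, t = T, q = T, the left side is true but the right side is false.

(←) This fails. Under r = T, t = F, q = F, the left side is false but the right side is true.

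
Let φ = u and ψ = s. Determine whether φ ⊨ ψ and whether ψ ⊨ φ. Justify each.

[⇒] This fails. Under s = F, u = T, the left side is true but the right side is false.

[⇐] This fails. Under s = T, u = F, the left side is false but the right side is true.

Neither direction holds.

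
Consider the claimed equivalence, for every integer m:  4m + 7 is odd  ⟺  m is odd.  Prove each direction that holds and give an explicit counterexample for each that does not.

Only the reverse direction holds.

Converse. Suppose m is odd. Since 4 is even, 4m is even for every m, so 4m + 7 has the same parity as 7, which is odd. Hence 4m + 7 is odd.

Forward direction. This fails: take m = 0. Then 4m + 7 = 7, which is odd, yet m = 0 is even, not odd.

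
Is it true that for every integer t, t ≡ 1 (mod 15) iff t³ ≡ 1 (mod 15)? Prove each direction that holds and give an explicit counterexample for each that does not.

[⇒] Suppose t ≡ 1 (mod 15). Write t = 15j + 1. Then (15j + 1)³ = 3375j³ + 675j² + 45j + 1 = 15(225j³ + 45j² + 3j) + 1, so t³ ≡ 1 (mod 15).

[⇐] Conversely, suppose t³ ≡ 1 (mod 15). The only residue r in {0, …, 14} with r³ ≡ 1 (mod 15) is r = 1, so t ≡ 1 (mod 15).

Both directions hold; the statement is true.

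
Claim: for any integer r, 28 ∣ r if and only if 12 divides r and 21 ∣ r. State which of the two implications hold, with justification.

(⇒) fails; (⇐) holds.

(⟹) This fails: take r = 28. Certainly 28 ∣ 28, but 12 ∤ 28.

(⟸) Suppose 12 ∣ r and 21 ∣ r. Any common multiple of 12 and 21 is a multiple of their lcm; here lcm(12, 21) = 12·21/gcd(12, 21) = 252/3 = 84, so 84 ∣ r. Since 28 ∣ 84, it follows that 28 ∣ r.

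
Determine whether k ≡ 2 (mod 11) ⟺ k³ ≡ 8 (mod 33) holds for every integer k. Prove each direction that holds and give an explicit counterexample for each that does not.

Only the converse holds.

(⟸) The residues r modulo 33 with r³ ≡ 8 (mod 33) are exactly {2}, and each is ≡ 2 (mod 11).

(⟹) This fails: take k = 13. Then 13 ≡ 2 (mod 11), but 13³ = 2197 ≡ 19 (mod 33), not 8.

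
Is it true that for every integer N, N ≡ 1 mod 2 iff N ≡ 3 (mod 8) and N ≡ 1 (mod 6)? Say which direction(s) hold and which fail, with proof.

The forward direction fails; the converse holds.

(⇒) This fails: N = 1 gives 1 ≡ 1 (mod 2) but 1 ≡ 1 (mod 8), so the conjunction on the right does not hold.

(⇐) Conversely, if N ≡ 3 (mod 8) and N ≡ 1 (mod 6), then by the Chinese remainder theorem N ≡ 19 (mod 24). Since 19 ≡ 1 (mod 2) and 2 ∣ 24, we get N ≡ 1 (mod 2).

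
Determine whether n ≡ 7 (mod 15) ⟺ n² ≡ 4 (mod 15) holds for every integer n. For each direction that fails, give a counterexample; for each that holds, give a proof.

(⟹) Suppose n ≡ 7 (mod 15). Write n = 15j + 7. Then (15j + 7)² = 225j² + 210j + 49 = 15(15j² + 14j + 3) + 4, so n² ≡ 4 (mod 15).

(⟸) This fails: take n = 2. Then 2² = 4 ≡ 4 (mod 15), yet 2 ≡ 2 (mod 15), not 7.

Not equivalent: only (⇒) holds.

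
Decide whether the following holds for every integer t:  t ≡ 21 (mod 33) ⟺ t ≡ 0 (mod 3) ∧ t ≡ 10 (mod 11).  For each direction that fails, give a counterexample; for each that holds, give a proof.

Forward direction. Suppose t ≡ 21 (mod 33); write t = 33j + 21. Since 3 ∣ 33, reducing mod 3 gives t ≡ 21 ≡ 0 (mod 3); since 11 ∣ 33, reducing mod 11 gives t ≡ 21 ≡ 10 (mod 11).

Converse. If t ≡ 0 (mod 3) and t ≡ 10 (mod 11), then by the Chinese remainder theorem t ≡ 21 (mod 33). This is exactly t ≡ 21 (mod 33).

Equivalent; both directions hold.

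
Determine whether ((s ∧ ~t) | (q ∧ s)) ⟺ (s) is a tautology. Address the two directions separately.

(→) Assume the antecedent. If t is true, the antecedent forces (t = T, q = T, s = T), and s holds there. If t is false, the antecedent forces (t = F, q = F, s = T) or (t = F, q = T, s = T), and s holds there. Either way s holds.

(←) This fails. Under t = T, q = F, s = T, the left side is false but the right side is true.

Only the forward implication holds.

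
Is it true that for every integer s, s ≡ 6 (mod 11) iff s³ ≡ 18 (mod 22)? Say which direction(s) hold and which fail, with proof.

[⇒] This fails: take s = 17. Then 17 ≡ 6 (mod 11), but 17³ = 4913 ≡ 7 (mod 22), not 18.

[⇐] Conversely, the residues r modulo 22 with r³ ≡ 18 (mod 22) are exactly {6}, and each is ≡ 6 (mod 11).

The forward direction fails; the converse holds.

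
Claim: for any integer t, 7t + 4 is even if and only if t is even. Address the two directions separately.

(→) Suppose 7t + 4 is even. Since 7 is odd, 7t and t have the same parity, so 7t + 4 ≡ t + 4 (mod 2). As 4 is even, 7t + 4 is even exactly when t is even. Thus t is even.

(←) Conversely, suppose t is even; write t = 2j. Then 7t + 4 = 7·(2j) + 4 = 2·7j + 4, which is even.

Equivalent; both directions hold.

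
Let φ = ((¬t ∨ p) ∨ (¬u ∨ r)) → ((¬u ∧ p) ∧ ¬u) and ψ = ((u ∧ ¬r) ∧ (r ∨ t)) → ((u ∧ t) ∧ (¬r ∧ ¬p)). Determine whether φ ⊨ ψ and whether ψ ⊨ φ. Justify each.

(⟹) Assume the antecedent. If u is true, the antecedent forces (t = T, p = F, u = T, r = F), and the consequent holds there. If u is false, the consequent reduces to true regardless of the other variables. Either way the consequent holds.

(⟸) This fails. Under t = F, p = F, u = F, r = F, the left side is false but the right side is true.

(⇒) holds; (⇐) fails.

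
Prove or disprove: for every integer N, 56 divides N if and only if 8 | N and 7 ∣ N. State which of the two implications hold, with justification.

Equivalent; both directions hold.

(⟹) If 56 ∣ N, write N = 56q. Since 56 = 7·8, N = 8·(7q), so 8 ∣ N; and since 56 = 8·7, N = 7·(8q), so 7 ∣ N.

(⟸) Suppose 8 ∣ N and 7 ∣ N. Any common multiple of 8 and 7 is a multiple of their lcm; here gcd(8, 7) = 1, so lcm(8, 7) = 8·7 = 56, so 56 ∣ N.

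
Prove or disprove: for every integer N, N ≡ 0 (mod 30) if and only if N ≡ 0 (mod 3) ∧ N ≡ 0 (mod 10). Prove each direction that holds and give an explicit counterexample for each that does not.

Forward direction. Suppose N ≡ 0 (mod 30); write N = 30j + 0. Since 3 ∣ 30, reducing mod 3 gives N ≡ 0 (mod 3); since 10 ∣ 30, reducing mod 10 gives N ≡ 0 (mod 10).

Converse. If N ≡ 0 (mod 3) and N ≡ 0 (mod 10), then by the Chinese remainder theorem N ≡ 0 (mod 30). This is exactly N ≡ 0 (mod 30).

Both directions hold; the statement is true.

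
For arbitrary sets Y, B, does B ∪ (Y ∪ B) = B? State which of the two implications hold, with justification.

(⟹) This inclusion fails. Take Y = {1}, B = ∅; then 1 ∈ B ∪ (Y ∪ B) but 1 ∉ B.

(⟸) Let x ∈ B. Then either x ∈ B and x ∉ Y; or x ∈ Y ∩ B. In each case x ∈ B ∪ (Y ∪ B), so B ⊆ B ∪ (Y ∪ B).

(⊆) fails; (⊇) holds.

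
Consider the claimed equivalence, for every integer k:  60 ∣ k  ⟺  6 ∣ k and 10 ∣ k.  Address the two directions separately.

The forward direction holds; the converse fails.

(⟸) This fails: take k = 30. Both 6 ∣ 30 and 10 ∣ 30, yet 30 is not a multiple of 60 (since 30 = 0·60 + 30), so 60 ∤ 30.

(⟹) If 60 ∣ k, write k = 60q. Since 60 = 10·6, k = 6·(10q), so 6 ∣ k; and since 60 = 6·10, k = 10·(6q), so 10 ∣ k.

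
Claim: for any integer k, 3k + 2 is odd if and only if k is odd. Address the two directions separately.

Both directions hold.

(⟸) Suppose k is odd; write k = 2j + 1. Then 3k + 2 = 3·(2j + 1) + 2 = 2·3j + 5, which is odd.

(⟹) Suppose 3k + 2 is odd. Since 3 is odd, 3k and k have the same parity, so 3k + 2 ≡ k + 2 (mod 2). As 2 is even, 3k + 2 is odd exactly when k is odd. Thus k is odd.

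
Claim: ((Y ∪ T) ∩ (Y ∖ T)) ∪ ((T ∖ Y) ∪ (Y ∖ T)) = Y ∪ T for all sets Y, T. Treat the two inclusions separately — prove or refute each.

Only the forward inclusion holds.

(⟹) Let x ∈ ((Y ∪ T) ∩ (Y ∖ T)) ∪ ((T ∖ Y) ∪ (Y ∖ T)). Then either x ∈ Y and x ∉ T; or x ∈ T and x ∉ Y. In each case x ∈ Y ∪ T, so ((Y ∪ T) ∩ (Y ∖ T)) ∪ ((T ∖ Y) ∪ (Y ∖ T)) ⊆ Y ∪ T.

(⟸) This inclusion fails. Take Y = {1}, T = {1}; then 1 ∈ Y ∪ T but 1 ∉ ((Y ∪ T) ∩ (Y ∖ T)) ∪ ((T ∖ Y) ∪ (Y ∖ T)).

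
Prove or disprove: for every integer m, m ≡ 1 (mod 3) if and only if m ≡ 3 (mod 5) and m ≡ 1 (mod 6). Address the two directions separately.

Only the reverse direction holds.

(⇒) This fails: m = 1 gives 1 ≡ 1 (mod 3) but 1 ≡ 1 (mod 5), so the conjunction on the right does not hold.

(⇐) Conversely, if m ≡ 3 (mod 5) and m ≡ 1 (mod 6), then by the Chinese remainder theorem m ≡ 13 (mod 30). Since 13 ≡ 1 (mod 3) and 3 ∣ 30, we get m ≡ 1 (mod 3).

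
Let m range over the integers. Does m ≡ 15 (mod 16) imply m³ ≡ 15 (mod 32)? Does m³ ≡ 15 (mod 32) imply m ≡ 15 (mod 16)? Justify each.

Only the converse holds.

Forward direction. This fails: take m = 31. Then 31 ≡ 15 (mod 16), but 31³ = 29791 ≡ 31 (mod 32), not 15.

Converse. The residues r modulo 32 with r³ ≡ 15 (mod 32) are exactly {15}, and each is ≡ 15 (mod 16).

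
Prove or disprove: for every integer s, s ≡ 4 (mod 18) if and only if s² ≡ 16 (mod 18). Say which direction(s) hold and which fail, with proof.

(⇒) holds; (⇐) fails.

Forward direction. Suppose s ≡ 4 (mod 18). Write s = 18j + 4. Then (18j + 4)² = 324j² + 144j + 16 = 18(18j² + 8j) + 16, so s² ≡ 16 (mod 18).

Converse. This fails: take s = 14. Then 14² = 196 ≡ 16 (mod 18), yet 14 ≡ 14 (mod 18), not 4.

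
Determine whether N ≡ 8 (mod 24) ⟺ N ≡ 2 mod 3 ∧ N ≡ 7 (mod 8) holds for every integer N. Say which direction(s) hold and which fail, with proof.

Neither implication holds.

[⇒] This fails: N = 8 gives 8 ≡ 8 (mod 24) but 8 ≡ 0 (mod 8), so the conjunction on the right does not hold.

[⇐] This fails: N = 23 satisfies both congruences on the right (23 ≡ 2 mod 3 and 23 ≡ 7 mod 8) yet 23 ≡ 23 (mod 24), not 8.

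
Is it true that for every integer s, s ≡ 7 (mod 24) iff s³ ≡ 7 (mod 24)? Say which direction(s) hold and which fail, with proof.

Equivalent; both directions hold.

(⟹) Suppose s ≡ 7 (mod 24). Write s = 24j + 7. Then (24j + 7)³ = 13824j³ + 12096j² + 3528j + 343 = 24(576j³ + 504j² + 147j + 14) + 7, so s³ ≡ 7 (mod 24).

(⟸) Conversely, suppose s³ ≡ 7 (mod 24). The only residue r in {0, …, 23} with r³ ≡ 7 (mod 24) is r = 7, so s ≡ 7 (mod 24).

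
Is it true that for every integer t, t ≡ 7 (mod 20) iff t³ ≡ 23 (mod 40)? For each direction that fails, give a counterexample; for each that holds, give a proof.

(⇒) fails; (⇐) holds.

Forward direction. This fails: take t = 27. Then 27 ≡ 7 (mod 20), but 27³ = 19683 ≡ 3 (mod 40), not 23.

Converse. The residues r modulo 40 with r³ ≡ 23 (mod 40) are exactly {7}, and each is ≡ 7 (mod 20).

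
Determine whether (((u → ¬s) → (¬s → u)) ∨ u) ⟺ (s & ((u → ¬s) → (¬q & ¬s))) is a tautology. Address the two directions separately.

(⇒) fails; (⇐) holds.

(⇒) This fails. Under u = T, q = F, s = F, the left side is true but the right side is false.

(⇐) Assume the antecedent. If u is true, ((u → ¬s) → (¬s → u)) ∨ u reduces to true regardless of the other variables. If u is false, the antecedent cannot hold. Either way ((u → ¬s) → (¬s → u)) ∨ u holds.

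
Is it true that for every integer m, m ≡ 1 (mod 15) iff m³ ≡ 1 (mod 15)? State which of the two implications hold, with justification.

[⇐] Suppose m³ ≡ 1 (mod 15). The only residue r in {0, …, 14} with r³ ≡ 1 (mod 15) is r = 1, so m ≡ 1 (mod 15).

[⇒] Suppose m ≡ 1 (mod 15). Write m = 15j + 1. Then (15j + 1)³ = 3375j³ + 675j² + 45j + 1 = 15(225j³ + 45j² + 3j) + 1, so m³ ≡ 1 (mod 15).

The biconditional holds.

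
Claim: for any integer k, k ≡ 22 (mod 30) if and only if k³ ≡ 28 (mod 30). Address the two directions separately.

Both implications hold.

(⇒) Suppose k ≡ 22 (mod 30). Write k = 30j + 22. Then (30j + 22)³ = 27000j³ + 59400j² + 43560j + 10648 = 30(900j³ + 1980j² + 1452j + 354) + 28, so k³ ≡ 28 (mod 30).

(⇐) Conversely, suppose k³ ≡ 28 (mod 30). The only residue r in {0, …, 29} with r³ ≡ 28 (mod 30) is r = 22, so k ≡ 22 (mod 30).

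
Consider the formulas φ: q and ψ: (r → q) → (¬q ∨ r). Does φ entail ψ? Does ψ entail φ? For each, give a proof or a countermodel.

[⇒] This fails. Under q = T, r = F, the left side is true but the right side is false.

[⇐] This fails. Under q = F, r = F, the left side is false but the right side is true.

Neither direction holds.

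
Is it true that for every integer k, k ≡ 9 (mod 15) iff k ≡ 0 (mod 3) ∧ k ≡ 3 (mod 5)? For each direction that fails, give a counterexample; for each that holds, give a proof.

Neither direction holds.

[⇒] This fails: k = 9 gives 9 ≡ 9 (mod 15) but 9 ≡ 4 (mod 5), so the conjunction on the right does not hold.

[⇐] This fails: k = 3 satisfies both congruences on the right (3 ≡ 0 mod 3 and 3 ≡ 3 mod 5) yet 3 ≡ 3 (mod 15), not 9.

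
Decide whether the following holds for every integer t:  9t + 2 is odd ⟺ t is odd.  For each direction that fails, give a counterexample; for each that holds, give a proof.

Both implications hold.

Forward direction. Suppose 9t + 2 is odd. Since 9 is odd, 9t and t have the same parity, so 9t + 2 ≡ t + 2 (mod 2). As 2 is even, 9t + 2 is odd exactly when t is odd. Thus t is odd.

Converse. Suppose t is odd; write t = 2j + 1. Then 9t + 2 = 9·(2j + 1) + 2 = 2·9j + 11, which is odd.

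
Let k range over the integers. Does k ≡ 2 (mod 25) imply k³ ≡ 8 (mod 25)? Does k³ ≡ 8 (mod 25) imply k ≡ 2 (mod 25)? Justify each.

The biconditional holds.

(⇒) Suppose k ≡ 2 (mod 25). Write k = 25j + 2. Then (25j + 2)³ = 15625j³ + 3750j² + 300j + 8 = 25(625j³ + 150j² + 12j) + 8, so k³ ≡ 8 (mod 25).

(⇐) Conversely, suppose k³ ≡ 8 (mod 25). The only residue r in {0, …, 24} with r³ ≡ 8 (mod 25) is r = 2, so k ≡ 2 (mod 25).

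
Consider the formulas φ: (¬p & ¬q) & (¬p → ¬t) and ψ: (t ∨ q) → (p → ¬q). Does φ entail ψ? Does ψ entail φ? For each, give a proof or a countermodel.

(⇐) This fails. Under p = T, t = F, q = F, the left side is false but the right side is true.

(⇒) Assume the antecedent. If p is true, the antecedent cannot hold. If p is false, (t ∨ q) → (p → ¬q) reduces to true regardless of the other variables. Either way (t ∨ q) → (p → ¬q) holds.

Only the forward implication holds.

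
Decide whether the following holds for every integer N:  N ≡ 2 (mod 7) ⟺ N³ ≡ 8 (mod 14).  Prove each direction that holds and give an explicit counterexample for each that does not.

Forward direction. This fails: take N = 9. Then 9 ≡ 2 (mod 7), but 9³ = 729 ≡ 1 (mod 14), not 8.

Converse. This fails: take N = 4. Then 4³ = 64 ≡ 8 (mod 14), yet 4 ≡ 4 (mod 7), not 2.

Neither direction holds.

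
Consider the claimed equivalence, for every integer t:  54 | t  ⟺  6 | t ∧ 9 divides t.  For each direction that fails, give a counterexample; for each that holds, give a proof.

Only the forward direction holds.

(⇐) This fails: take t = 18. Both 6 ∣ 18 and 9 ∣ 18, yet 18 is not a multiple of 54 (since 18 = 0·54 + 18), so 54 ∤ 18.

(⇒) If 54 ∣ t, write t = 54q. Since 54 = 9·6, t = 6·(9q), so 6 ∣ t; and since 54 = 6·9, t = 9·(6q), so 9 ∣ t.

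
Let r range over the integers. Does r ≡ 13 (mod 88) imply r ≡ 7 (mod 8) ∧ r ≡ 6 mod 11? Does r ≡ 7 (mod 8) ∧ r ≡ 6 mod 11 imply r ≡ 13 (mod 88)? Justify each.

Neither implication holds.

[⇒] This fails: r = 13 gives 13 ≡ 13 (mod 88) but 13 ≡ 5 (mod 8), so the conjunction on the right does not hold.

[⇐] This fails: r = 39 satisfies both congruences on the right (39 ≡ 7 mod 8 and 39 ≡ 6 mod 11) yet 39 ≡ 39 (mod 88), not 13.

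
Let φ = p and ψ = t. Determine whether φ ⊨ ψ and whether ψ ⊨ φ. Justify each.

[⇒] This fails. Under t = F, p = T, the left side is true but the right side is false.

[⇐] This fails. Under t = T, p = F, the left side is false but the right side is true.

Both directions fail.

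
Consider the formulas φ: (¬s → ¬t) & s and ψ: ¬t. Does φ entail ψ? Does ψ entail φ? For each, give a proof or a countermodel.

Forward direction. This fails. Under t = T, s = T, the left side is true but the right side is false.

Converse. This fails. Under t = F, s = F, the left side is false but the right side is true.

Neither implication holds.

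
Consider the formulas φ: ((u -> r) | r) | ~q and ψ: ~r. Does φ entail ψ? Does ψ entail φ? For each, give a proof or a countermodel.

Forward direction. This fails. Under u = F, r = T, q = F, the left side is true but the right side is false.

Converse. This fails. Under u = T, r = F, q = T, the left side is false but the right side is true.

Neither implication holds.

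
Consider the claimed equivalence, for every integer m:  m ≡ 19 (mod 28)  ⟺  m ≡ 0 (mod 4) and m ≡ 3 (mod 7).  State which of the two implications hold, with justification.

(⇒) fails and (⇐) fails.

(⟹) This fails: m = 19 gives 19 ≡ 19 (mod 28) but 19 ≡ 3 (mod 4), so the conjunction on the right does not hold.

(⟸) This fails: m = 24 satisfies both congruences on the right (24 ≡ 0 mod 4 and 24 ≡ 3 mod 7) yet 24 ≡ 24 (mod 28), not 19.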